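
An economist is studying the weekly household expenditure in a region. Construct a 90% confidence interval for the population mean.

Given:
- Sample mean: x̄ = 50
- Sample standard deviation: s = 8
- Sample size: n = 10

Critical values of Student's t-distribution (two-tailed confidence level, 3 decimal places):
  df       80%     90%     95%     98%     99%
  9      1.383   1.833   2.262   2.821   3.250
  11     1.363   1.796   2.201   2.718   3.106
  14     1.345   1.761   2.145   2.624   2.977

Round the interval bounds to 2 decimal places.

The population standard deviation σ is unknown (only the sample standard deviation s is given), so use a t-interval with df = n - 1 = 10 - 1 = 9.

For 90% confidence with df = 9, t* = 1.833 (from t-table)

Standard error: SE = s/√n = 8/√10 = 2.529822

Margin of error: E = t* × SE = 1.833 × 2.529822 = 4.6372

T-interval: x̄ ± E = 50 ± 4.6372 = (45.3628, 54.6372)

Rounded to 2 decimal places:

(45.36, 54.64)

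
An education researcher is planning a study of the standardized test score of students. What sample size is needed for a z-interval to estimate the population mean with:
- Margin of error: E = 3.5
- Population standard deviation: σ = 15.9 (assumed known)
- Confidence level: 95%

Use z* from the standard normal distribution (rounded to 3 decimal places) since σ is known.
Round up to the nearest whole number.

Using z* since population σ is known (z-interval formula).

For 95% confidence, z* = 1.96 (from standard normal table)

Sample size formula for z-interval: n = (z*σ/E)²

n = (1.96 × 15.9 / 3.5)²
  = (8.904000)²
  = 79.2812

Round up to the nearest whole number: n = 80

80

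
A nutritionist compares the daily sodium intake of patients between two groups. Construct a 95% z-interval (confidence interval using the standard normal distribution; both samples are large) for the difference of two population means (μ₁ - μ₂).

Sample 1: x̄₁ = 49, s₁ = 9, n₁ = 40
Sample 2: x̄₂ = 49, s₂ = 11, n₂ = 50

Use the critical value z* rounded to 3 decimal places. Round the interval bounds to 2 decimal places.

Both samples are large (n₁ = 40 ≥ 30, n₂ = 50 ≥ 30), so a z-interval for the difference of means applies.

Point estimate: x̄₁ - x̄₂ = 49 - 49 = 0

Standard error: SE = √(s₁²/n₁ + s₂²/n₂)
= √(9²/40 + 11²/50)
= √(2.025000 + 2.420000)
= 2.108317

For 95% confidence, z* = 1.96 (from standard normal table)
Margin of error: E = z* × SE = 1.96 × 2.108317 = 4.1323

Z-interval: (x̄₁ - x̄₂) ± E = 0 ± 4.1323 = (-4.1323, 4.1323)

Rounded to 2 decimal places:

(-4.13, 4.13)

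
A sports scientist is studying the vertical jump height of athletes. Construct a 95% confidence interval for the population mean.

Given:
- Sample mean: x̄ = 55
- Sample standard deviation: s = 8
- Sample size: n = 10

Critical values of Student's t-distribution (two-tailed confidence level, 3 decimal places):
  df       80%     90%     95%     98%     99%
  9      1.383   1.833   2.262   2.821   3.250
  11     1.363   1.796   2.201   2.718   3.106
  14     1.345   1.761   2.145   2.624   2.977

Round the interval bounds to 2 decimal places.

The population standard deviation σ is unknown (only the sample standard deviation s is given), so use a t-interval with df = n - 1 = 10 - 1 = 9.

For 95% confidence with df = 9, t* = 2.262 (from t-table)

Standard error: SE = s/√n = 8/√10 = 2.529822

Margin of error: E = t* × SE = 2.262 × 2.529822 = 5.7225

T-interval: x̄ ± E = 55 ± 5.7225 = (49.2775, 60.7225)

Rounded to 2 decimal places:

(49.28, 60.72)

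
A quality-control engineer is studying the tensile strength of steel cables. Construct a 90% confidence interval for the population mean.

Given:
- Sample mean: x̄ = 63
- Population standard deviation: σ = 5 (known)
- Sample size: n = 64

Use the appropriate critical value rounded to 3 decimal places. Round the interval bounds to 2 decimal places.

The population standard deviation σ is known, so use a z-interval (standard normal critical value).

For 90% confidence, z* = 1.645 (from standard normal table)

Standard error: SE = σ/√n = 5/√64 = 0.625000

Margin of error: E = z* × SE = 1.645 × 0.625000 = 1.0281

Z-interval: x̄ ± E = 63 ± 1.0281 = (61.9719, 64.0281)

Rounded to 2 decimal places:

(61.97, 64.03)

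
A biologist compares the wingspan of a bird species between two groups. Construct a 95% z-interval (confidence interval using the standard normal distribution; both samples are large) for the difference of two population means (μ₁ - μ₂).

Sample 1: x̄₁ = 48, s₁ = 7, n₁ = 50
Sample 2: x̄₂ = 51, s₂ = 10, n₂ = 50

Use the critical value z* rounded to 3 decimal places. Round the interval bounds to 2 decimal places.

Both samples are large (n₁ = 50 ≥ 30, n₂ = 50 ≥ 30), so a z-interval for the difference of means applies.

Point estimate: x̄₁ - x̄₂ = 48 - 51 = -3

Standard error: SE = √(s₁²/n₁ + s₂²/n₂)
= √(7²/50 + 10²/50)
= √(0.980000 + 2.000000)
= 1.726268

For 95% confidence, z* = 1.96 (from standard normal table)
Margin of error: E = z* × SE = 1.96 × 1.726268 = 3.3835

Z-interval: (x̄₁ - x̄₂) ± E = -3 ± 3.3835 = (-6.3835, 0.3835)

Rounded to 2 decimal places:

(-6.38, 0.38)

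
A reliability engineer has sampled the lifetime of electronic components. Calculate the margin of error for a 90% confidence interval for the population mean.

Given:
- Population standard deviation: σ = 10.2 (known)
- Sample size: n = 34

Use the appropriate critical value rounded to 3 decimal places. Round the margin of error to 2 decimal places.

The population standard deviation σ is known, so use the z-interval margin of error formula.

For 90% confidence, z* = 1.645 (from standard normal table)

Margin of error formula for z-interval: E = z* × σ/√n

E = 1.645 × 10.2/√34
  = 1.645 × 1.749286
  = 2.8776

Rounded to 2 decimal places:

2.88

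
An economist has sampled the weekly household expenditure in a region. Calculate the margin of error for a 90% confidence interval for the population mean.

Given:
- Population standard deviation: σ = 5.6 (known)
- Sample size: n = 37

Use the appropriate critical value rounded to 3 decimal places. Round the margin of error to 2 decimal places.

The population standard deviation σ is known, so use the z-interval margin of error formula.

For 90% confidence, z* = 1.645 (from standard normal table)

Margin of error formula for z-interval: E = z* × σ/√n

E = 1.645 × 5.6/√37
  = 1.645 × 0.920634
  = 1.5144

Rounded to 2 decimal places:

1.51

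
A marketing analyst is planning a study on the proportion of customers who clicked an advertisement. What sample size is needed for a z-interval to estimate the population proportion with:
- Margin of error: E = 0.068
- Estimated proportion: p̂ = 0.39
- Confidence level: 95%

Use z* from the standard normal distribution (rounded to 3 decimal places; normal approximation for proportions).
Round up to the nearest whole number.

Using z* for proportion z-interval (normal approximation).

For 95% confidence, z* = 1.96 (from standard normal table)

Sample size formula for proportion z-interval: n = z*²p̂(1-p̂)/E²

n = 1.96² × 0.39 × 0.61 / 0.068²
  = 3.8416 × 0.2379 / 0.004624
  = 197.6463

Round up to the nearest whole number: n = 198

198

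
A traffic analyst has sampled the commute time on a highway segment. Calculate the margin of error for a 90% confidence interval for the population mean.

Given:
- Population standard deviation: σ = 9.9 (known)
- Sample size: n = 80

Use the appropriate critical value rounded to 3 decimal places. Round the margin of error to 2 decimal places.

The population standard deviation σ is known, so use the z-interval margin of error formula.

For 90% confidence, z* = 1.645 (from standard normal table)

Margin of error formula for z-interval: E = z* × σ/√n

E = 1.645 × 9.9/√80
  = 1.645 × 1.106854
  = 1.8208

Rounded to 2 decimal places:

1.82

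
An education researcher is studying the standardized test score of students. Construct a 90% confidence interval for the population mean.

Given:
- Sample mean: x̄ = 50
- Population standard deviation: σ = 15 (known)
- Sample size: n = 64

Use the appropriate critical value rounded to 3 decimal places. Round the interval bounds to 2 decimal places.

The population standard deviation σ is known, so use a z-interval (standard normal critical value).

For 90% confidence, z* = 1.645 (from standard normal table)

Standard error: SE = σ/√n = 15/√64 = 1.875000

Margin of error: E = z* × SE = 1.645 × 1.875000 = 3.0844

Z-interval: x̄ ± E = 50 ± 3.0844 = (46.9156, 53.0844)

Rounded to 2 decimal places:

(46.92, 53.08)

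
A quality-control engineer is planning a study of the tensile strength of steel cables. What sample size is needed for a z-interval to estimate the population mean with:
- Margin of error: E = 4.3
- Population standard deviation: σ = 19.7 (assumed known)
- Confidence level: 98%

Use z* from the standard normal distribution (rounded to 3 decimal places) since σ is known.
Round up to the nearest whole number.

Using z* since population σ is known (z-interval formula).

For 98% confidence, z* = 2.326 (from standard normal table)

Sample size formula for z-interval: n = (z*σ/E)²

n = (2.326 × 19.7 / 4.3)²
  = (10.656326)²
  = 113.5573

Round up to the nearest whole number: n = 114

114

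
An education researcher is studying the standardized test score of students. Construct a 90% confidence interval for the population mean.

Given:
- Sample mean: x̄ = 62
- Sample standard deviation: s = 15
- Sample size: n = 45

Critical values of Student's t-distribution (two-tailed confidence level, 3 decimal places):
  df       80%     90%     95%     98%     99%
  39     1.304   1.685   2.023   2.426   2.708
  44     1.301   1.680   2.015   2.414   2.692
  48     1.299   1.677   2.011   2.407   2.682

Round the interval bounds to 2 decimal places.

The population standard deviation σ is unknown (only the sample standard deviation s is given), so use a t-interval with df = n - 1 = 45 - 1 = 44.

For 90% confidence with df = 44, t* = 1.680 (from t-table)

Standard error: SE = s/√n = 15/√45 = 2.236068

Margin of error: E = t* × SE = 1.680 × 2.236068 = 3.7566

T-interval: x̄ ± E = 62 ± 3.7566 = (58.2434, 65.7566)

Rounded to 2 decimal places:

(58.24, 65.76)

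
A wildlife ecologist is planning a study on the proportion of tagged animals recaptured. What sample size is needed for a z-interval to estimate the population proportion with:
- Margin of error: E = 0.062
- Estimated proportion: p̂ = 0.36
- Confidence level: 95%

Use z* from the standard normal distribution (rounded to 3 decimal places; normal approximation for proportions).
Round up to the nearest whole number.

Using z* for proportion z-interval (normal approximation).

For 95% confidence, z* = 1.96 (from standard normal table)

Sample size formula for proportion z-interval: n = z*²p̂(1-p̂)/E²

n = 1.96² × 0.36 × 0.64 / 0.062²
  = 3.8416 × 0.2304 / 0.003844
  = 230.2561

Round up to the nearest whole number: n = 231

231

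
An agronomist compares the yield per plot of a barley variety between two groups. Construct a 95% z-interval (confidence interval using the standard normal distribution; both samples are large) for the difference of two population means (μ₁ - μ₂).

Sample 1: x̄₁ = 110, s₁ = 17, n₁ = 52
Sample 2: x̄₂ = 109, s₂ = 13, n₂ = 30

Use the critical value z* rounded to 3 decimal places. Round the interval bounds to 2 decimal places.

Both samples are large (n₁ = 52 ≥ 30, n₂ = 30 ≥ 30), so a z-interval for the difference of means applies.

Point estimate: x̄₁ - x̄₂ = 110 - 109 = 1

Standard error: SE = √(s₁²/n₁ + s₂²/n₂)
= √(17²/52 + 13²/30)
= √(5.557692 + 5.633333)
= 3.345299

For 95% confidence, z* = 1.96 (from standard normal table)
Margin of error: E = z* × SE = 1.96 × 3.345299 = 6.5568

Z-interval: (x̄₁ - x̄₂) ± E = 1 ± 6.5568 = (-5.5568, 7.5568)

Rounded to 2 decimal places:

(-5.56, 7.56)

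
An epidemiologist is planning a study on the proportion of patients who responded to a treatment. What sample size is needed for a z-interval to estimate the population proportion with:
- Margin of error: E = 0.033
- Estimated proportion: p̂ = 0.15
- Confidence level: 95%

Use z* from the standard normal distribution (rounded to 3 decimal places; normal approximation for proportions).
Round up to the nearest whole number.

Using z* for proportion z-interval (normal approximation).

For 95% confidence, z* = 1.96 (from standard normal table)

Sample size formula for proportion z-interval: n = z*²p̂(1-p̂)/E²

n = 1.96² × 0.15 × 0.85 / 0.033²
  = 3.8416 × 0.1275 / 0.001089
  = 449.7741

Round up to the nearest whole number: n = 450

450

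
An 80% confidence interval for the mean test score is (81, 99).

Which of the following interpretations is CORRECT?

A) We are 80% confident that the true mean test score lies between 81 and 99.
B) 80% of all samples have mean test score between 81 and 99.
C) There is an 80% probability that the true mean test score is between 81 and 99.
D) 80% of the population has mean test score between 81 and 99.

A confidence interval represents our confidence in the procedure, not a probability statement about the parameter.

Key concept: If we repeated this sampling process many times and computed an 80% CI each time, about 80% of those intervals would contain the true population parameter.

For this specific interval (81, 99):
- Midpoint (point estimate): 90
- Margin of error: 9

The correct interpretation is the one stating confidence that the true parameter lies in the interval — option A.

A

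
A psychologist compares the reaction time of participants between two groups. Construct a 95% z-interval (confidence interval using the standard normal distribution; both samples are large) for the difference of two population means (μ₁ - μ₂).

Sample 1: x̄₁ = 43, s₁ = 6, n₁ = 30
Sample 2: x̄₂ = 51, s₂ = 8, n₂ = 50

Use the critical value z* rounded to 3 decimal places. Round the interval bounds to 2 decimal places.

Both samples are large (n₁ = 30 ≥ 30, n₂ = 50 ≥ 30), so a z-interval for the difference of means applies.

Point estimate: x̄₁ - x̄₂ = 43 - 51 = -8

Standard error: SE = √(s₁²/n₁ + s₂²/n₂)
= √(6²/30 + 8²/50)
= √(1.200000 + 1.280000)
= 1.574802

For 95% confidence, z* = 1.96 (from standard normal table)
Margin of error: E = z* × SE = 1.96 × 1.574802 = 3.0866

Z-interval: (x̄₁ - x̄₂) ± E = -8 ± 3.0866 = (-11.0866, -4.9134)

Rounded to 2 decimal places:

(-11.09, -4.91)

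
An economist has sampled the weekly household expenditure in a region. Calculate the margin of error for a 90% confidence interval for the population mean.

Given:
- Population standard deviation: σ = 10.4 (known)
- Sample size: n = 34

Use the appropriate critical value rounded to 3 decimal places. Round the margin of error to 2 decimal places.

The population standard deviation σ is known, so use the z-interval margin of error formula.

For 90% confidence, z* = 1.645 (from standard normal table)

Margin of error formula for z-interval: E = z* × σ/√n

E = 1.645 × 10.4/√34
  = 1.645 × 1.783585
  = 2.9340

Rounded to 2 decimal places:

2.93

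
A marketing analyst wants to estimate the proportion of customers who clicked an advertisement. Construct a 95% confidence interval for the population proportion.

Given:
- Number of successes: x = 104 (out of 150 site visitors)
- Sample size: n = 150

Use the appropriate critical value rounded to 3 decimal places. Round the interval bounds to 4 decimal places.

Sample proportion: p̂ = 104/150 = 0.693333

Check conditions for normal approximation:
  np̂ = 104 ≥ 10 ✓
  n(1-p̂) = 46 ≥ 10 ✓

The sample is large enough, so use a z-interval (normal approximation) for the proportion.

For 95% confidence, z* = 1.96 (from standard normal table)

Standard error: SE = √(p̂(1-p̂)/n) = √(0.693333×0.306667/150) = 0.03764946

Margin of error: E = z* × SE = 1.96 × 0.03764946 = 0.073793

Z-interval: p̂ ± E = 0.693333 ± 0.073793 = (0.619540, 0.767126)

Rounded to 4 decimal places:

(0.6195, 0.7671)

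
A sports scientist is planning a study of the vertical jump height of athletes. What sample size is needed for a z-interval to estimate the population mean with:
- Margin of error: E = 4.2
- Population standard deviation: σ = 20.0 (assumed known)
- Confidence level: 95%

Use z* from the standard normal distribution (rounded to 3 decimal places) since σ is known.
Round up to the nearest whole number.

Using z* since population σ is known (z-interval formula).

For 95% confidence, z* = 1.96 (from standard normal table)

Sample size formula for z-interval: n = (z*σ/E)²

n = (1.96 × 20.0 / 4.2)²
  = (9.333333)²
  = 87.1111

Round up to the nearest whole number: n = 88

88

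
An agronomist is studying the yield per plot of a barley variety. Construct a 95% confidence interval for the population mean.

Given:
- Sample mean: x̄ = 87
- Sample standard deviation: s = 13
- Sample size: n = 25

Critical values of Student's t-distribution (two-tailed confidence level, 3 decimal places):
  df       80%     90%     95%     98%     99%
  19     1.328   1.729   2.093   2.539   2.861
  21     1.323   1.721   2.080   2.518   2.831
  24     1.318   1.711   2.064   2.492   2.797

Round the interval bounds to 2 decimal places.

The population standard deviation σ is unknown (only the sample standard deviation s is given), so use a t-interval with df = n - 1 = 25 - 1 = 24.

For 95% confidence with df = 24, t* = 2.064 (from t-table)

Standard error: SE = s/√n = 13/√25 = 2.600000

Margin of error: E = t* × SE = 2.064 × 2.600000 = 5.3664

T-interval: x̄ ± E = 87 ± 5.3664 = (81.6336, 92.3664)

Rounded to 2 decimal places:

(81.63, 92.37)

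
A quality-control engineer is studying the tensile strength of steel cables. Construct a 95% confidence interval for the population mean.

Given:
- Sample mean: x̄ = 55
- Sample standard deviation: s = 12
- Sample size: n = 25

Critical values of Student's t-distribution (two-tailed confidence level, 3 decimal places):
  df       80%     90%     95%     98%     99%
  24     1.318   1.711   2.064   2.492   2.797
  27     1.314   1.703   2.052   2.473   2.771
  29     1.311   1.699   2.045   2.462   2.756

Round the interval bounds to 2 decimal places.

The population standard deviation σ is unknown (only the sample standard deviation s is given), so use a t-interval with df = n - 1 = 25 - 1 = 24.

For 95% confidence with df = 24, t* = 2.064 (from t-table)

Standard error: SE = s/√n = 12/√25 = 2.400000

Margin of error: E = t* × SE = 2.064 × 2.400000 = 4.9536

T-interval: x̄ ± E = 55 ± 4.9536 = (50.0464, 59.9536)

Rounded to 2 decimal places:

(50.05, 59.95)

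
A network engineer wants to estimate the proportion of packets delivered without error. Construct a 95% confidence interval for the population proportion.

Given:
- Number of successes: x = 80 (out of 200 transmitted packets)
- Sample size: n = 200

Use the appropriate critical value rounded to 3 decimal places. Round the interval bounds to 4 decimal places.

Sample proportion: p̂ = 80/200 = 0.400000

Check conditions for normal approximation:
  np̂ = 80 ≥ 10 ✓
  n(1-p̂) = 120 ≥ 10 ✓

The sample is large enough, so use a z-interval (normal approximation) for the proportion.

For 95% confidence, z* = 1.96 (from standard normal table)

Standard error: SE = √(p̂(1-p̂)/n) = √(0.400000×0.600000/200) = 0.03464102

Margin of error: E = z* × SE = 1.96 × 0.03464102 = 0.067896

Z-interval: p̂ ± E = 0.400000 ± 0.067896 = (0.332104, 0.467896)

Rounded to 4 decimal places:

(0.3321, 0.4679)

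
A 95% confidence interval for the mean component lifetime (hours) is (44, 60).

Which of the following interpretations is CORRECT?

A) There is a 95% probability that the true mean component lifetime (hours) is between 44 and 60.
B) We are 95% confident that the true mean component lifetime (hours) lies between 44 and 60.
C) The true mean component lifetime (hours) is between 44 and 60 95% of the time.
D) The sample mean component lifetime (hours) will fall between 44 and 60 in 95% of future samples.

A confidence interval represents our confidence in the procedure, not a probability statement about the parameter.

Key concept: If we repeated this sampling process many times and computed a 95% CI each time, about 95% of those intervals would contain the true population parameter.

For this specific interval (44, 60):
- Midpoint (point estimate): 52
- Margin of error: 8

The correct interpretation is the one stating confidence that the true parameter lies in the interval — option B.

B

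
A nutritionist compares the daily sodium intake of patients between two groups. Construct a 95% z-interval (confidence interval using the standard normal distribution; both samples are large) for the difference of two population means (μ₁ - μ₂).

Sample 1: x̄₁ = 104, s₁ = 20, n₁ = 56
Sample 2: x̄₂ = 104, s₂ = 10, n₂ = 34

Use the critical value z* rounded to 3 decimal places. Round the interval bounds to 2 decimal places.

Both samples are large (n₁ = 56 ≥ 30, n₂ = 34 ≥ 30), so a z-interval for the difference of means applies.

Point estimate: x̄₁ - x̄₂ = 104 - 104 = 0

Standard error: SE = √(s₁²/n₁ + s₂²/n₂)
= √(20²/56 + 10²/34)
= √(7.142857 + 2.941176)
= 3.175537

For 95% confidence, z* = 1.96 (from standard normal table)
Margin of error: E = z* × SE = 1.96 × 3.175537 = 6.2241

Z-interval: (x̄₁ - x̄₂) ± E = 0 ± 6.2241 = (-6.2241, 6.2241)

Rounded to 2 decimal places:

(-6.22, 6.22)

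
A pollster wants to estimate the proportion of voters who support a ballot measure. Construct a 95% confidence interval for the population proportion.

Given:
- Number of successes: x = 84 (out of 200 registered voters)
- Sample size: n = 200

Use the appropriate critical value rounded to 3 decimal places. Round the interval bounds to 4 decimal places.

Sample proportion: p̂ = 84/200 = 0.420000

Check conditions for normal approximation:
  np̂ = 84 ≥ 10 ✓
  n(1-p̂) = 116 ≥ 10 ✓

The sample is large enough, so use a z-interval (normal approximation) for the proportion.

For 95% confidence, z* = 1.96 (from standard normal table)

Standard error: SE = √(p̂(1-p̂)/n) = √(0.420000×0.580000/200) = 0.03489986

Margin of error: E = z* × SE = 1.96 × 0.03489986 = 0.068404

Z-interval: p̂ ± E = 0.420000 ± 0.068404 = (0.351596, 0.488404)

Rounded to 4 decimal places:

(0.3516, 0.4884)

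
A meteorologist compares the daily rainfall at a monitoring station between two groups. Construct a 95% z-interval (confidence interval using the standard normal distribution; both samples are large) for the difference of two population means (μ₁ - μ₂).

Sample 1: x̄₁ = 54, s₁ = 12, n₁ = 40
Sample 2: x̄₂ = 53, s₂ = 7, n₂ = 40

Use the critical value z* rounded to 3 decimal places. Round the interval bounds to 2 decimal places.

Both samples are large (n₁ = 40 ≥ 30, n₂ = 40 ≥ 30), so a z-interval for the difference of means applies.

Point estimate: x̄₁ - x̄₂ = 54 - 53 = 1

Standard error: SE = √(s₁²/n₁ + s₂²/n₂)
= √(12²/40 + 7²/40)
= √(3.600000 + 1.225000)
= 2.196588

For 95% confidence, z* = 1.96 (from standard normal table)
Margin of error: E = z* × SE = 1.96 × 2.196588 = 4.3053

Z-interval: (x̄₁ - x̄₂) ± E = 1 ± 4.3053 = (-3.3053, 5.3053)

Rounded to 2 decimal places:

(-3.31, 5.31)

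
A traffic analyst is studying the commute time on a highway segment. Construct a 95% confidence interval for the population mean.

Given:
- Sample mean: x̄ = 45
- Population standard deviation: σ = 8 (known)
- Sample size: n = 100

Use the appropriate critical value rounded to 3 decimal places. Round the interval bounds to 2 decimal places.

The population standard deviation σ is known, so use a z-interval (standard normal critical value).

For 95% confidence, z* = 1.96 (from standard normal table)

Standard error: SE = σ/√n = 8/√100 = 0.800000

Margin of error: E = z* × SE = 1.96 × 0.800000 = 1.5680

Z-interval: x̄ ± E = 45 ± 1.5680 = (43.4320, 46.5680)

Rounded to 2 decimal places:

(43.43, 46.57)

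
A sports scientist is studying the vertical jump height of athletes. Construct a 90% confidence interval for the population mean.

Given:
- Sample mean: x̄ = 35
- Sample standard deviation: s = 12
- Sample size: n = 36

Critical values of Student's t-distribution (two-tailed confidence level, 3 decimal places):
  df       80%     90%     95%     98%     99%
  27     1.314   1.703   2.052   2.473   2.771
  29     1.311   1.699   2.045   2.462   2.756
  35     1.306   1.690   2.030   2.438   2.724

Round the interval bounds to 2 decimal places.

The population standard deviation σ is unknown (only the sample standard deviation s is given), so use a t-interval with df = n - 1 = 36 - 1 = 35.

For 90% confidence with df = 35, t* = 1.690 (from t-table)

Standard error: SE = s/√n = 12/√36 = 2.000000

Margin of error: E = t* × SE = 1.690 × 2.000000 = 3.3800

T-interval: x̄ ± E = 35 ± 3.3800 = (31.6200, 38.3800)

Rounded to 2 decimal places:

(31.62, 38.38)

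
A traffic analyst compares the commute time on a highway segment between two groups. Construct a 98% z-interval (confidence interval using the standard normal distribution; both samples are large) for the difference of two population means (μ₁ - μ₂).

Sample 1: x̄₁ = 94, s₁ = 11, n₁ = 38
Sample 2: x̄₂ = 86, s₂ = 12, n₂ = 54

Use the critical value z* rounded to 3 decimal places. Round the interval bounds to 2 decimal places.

Both samples are large (n₁ = 38 ≥ 30, n₂ = 54 ≥ 30), so a z-interval for the difference of means applies.

Point estimate: x̄₁ - x̄₂ = 94 - 86 = 8

Standard error: SE = √(s₁²/n₁ + s₂²/n₂)
= √(11²/38 + 12²/54)
= √(3.184211 + 2.666667)
= 2.418859

For 98% confidence, z* = 2.326 (from standard normal table)
Margin of error: E = z* × SE = 2.326 × 2.418859 = 5.6263

Z-interval: (x̄₁ - x̄₂) ± E = 8 ± 5.6263 = (2.3737, 13.6263)

Rounded to 2 decimal places:

(2.37, 13.63)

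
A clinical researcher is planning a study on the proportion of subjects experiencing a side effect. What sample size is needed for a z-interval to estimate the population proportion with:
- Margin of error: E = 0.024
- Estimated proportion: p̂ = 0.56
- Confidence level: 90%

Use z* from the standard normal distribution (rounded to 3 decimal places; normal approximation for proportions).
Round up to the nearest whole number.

Using z* for proportion z-interval (normal approximation).

For 90% confidence, z* = 1.645 (from standard normal table)

Sample size formula for proportion z-interval: n = z*²p̂(1-p̂)/E²

n = 1.645² × 0.56 × 0.44 / 0.024²
  = 2.706025 × 0.2464 / 0.000576
  = 1157.5774

Round up to the nearest whole number: n = 1158

1158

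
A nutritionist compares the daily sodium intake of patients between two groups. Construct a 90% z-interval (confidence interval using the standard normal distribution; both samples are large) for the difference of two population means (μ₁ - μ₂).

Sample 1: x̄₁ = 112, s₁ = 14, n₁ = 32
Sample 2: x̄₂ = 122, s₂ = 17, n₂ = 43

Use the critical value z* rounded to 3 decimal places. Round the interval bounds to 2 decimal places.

Both samples are large (n₁ = 32 ≥ 30, n₂ = 43 ≥ 30), so a z-interval for the difference of means applies.

Point estimate: x̄₁ - x̄₂ = 112 - 122 = -10

Standard error: SE = √(s₁²/n₁ + s₂²/n₂)
= √(14²/32 + 17²/43)
= √(6.125000 + 6.720930)
= 3.584122

For 90% confidence, z* = 1.645 (from standard normal table)
Margin of error: E = z* × SE = 1.645 × 3.584122 = 5.8959

Z-interval: (x̄₁ - x̄₂) ± E = -10 ± 5.8959 = (-15.8959, -4.1041)

Rounded to 2 decimal places:

(-15.90, -4.10)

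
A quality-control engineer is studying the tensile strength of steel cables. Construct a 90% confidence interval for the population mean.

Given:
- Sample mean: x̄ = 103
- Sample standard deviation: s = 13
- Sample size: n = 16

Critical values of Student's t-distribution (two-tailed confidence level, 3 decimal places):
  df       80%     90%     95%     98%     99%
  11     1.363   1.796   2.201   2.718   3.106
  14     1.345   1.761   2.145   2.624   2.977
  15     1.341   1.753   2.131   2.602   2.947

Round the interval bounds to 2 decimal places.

The population standard deviation σ is unknown (only the sample standard deviation s is given), so use a t-interval with df = n - 1 = 16 - 1 = 15.

For 90% confidence with df = 15, t* = 1.753 (from t-table)

Standard error: SE = s/√n = 13/√16 = 3.250000

Margin of error: E = t* × SE = 1.753 × 3.250000 = 5.6972

T-interval: x̄ ± E = 103 ± 5.6972 = (97.3028, 108.6972)

Rounded to 2 decimal places:

(97.30, 108.70)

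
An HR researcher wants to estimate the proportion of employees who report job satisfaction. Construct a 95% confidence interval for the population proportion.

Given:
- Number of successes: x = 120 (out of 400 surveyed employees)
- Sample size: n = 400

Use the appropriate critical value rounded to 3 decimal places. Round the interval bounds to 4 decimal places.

Sample proportion: p̂ = 120/400 = 0.300000

Check conditions for normal approximation:
  np̂ = 120 ≥ 10 ✓
  n(1-p̂) = 280 ≥ 10 ✓

The sample is large enough, so use a z-interval (normal approximation) for the proportion.

For 95% confidence, z* = 1.96 (from standard normal table)

Standard error: SE = √(p̂(1-p̂)/n) = √(0.300000×0.700000/400) = 0.02291288

Margin of error: E = z* × SE = 1.96 × 0.02291288 = 0.044909

Z-interval: p̂ ± E = 0.300000 ± 0.044909 = (0.255091, 0.344909)

Rounded to 4 decimal places:

(0.2551, 0.3449)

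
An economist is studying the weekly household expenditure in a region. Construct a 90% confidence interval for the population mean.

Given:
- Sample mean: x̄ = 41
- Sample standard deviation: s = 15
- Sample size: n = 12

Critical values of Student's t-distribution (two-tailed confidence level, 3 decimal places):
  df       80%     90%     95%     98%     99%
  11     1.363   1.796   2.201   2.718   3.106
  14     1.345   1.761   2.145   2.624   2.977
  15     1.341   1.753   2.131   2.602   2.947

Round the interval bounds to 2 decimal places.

The population standard deviation σ is unknown (only the sample standard deviation s is given), so use a t-interval with df = n - 1 = 12 - 1 = 11.

For 90% confidence with df = 11, t* = 1.796 (from t-table)

Standard error: SE = s/√n = 15/√12 = 4.330127

Margin of error: E = t* × SE = 1.796 × 4.330127 = 7.7769

T-interval: x̄ ± E = 41 ± 7.7769 = (33.2231, 48.7769)

Rounded to 2 decimal places:

(33.22, 48.78)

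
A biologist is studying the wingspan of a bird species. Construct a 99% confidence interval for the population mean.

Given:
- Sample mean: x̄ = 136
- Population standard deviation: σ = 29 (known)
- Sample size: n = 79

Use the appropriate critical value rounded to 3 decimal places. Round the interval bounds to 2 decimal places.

The population standard deviation σ is known, so use a z-interval (standard normal critical value).

For 99% confidence, z* = 2.576 (from standard normal table)

Standard error: SE = σ/√n = 29/√79 = 3.262755

Margin of error: E = z* × SE = 2.576 × 3.262755 = 8.4049

Z-interval: x̄ ± E = 136 ± 8.4049 = (127.5951, 144.4049)

Rounded to 2 decimal places:

(127.60, 144.40)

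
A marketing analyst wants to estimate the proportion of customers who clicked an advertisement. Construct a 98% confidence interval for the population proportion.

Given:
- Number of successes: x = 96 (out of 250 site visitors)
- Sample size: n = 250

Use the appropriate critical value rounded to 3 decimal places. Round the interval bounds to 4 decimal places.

Sample proportion: p̂ = 96/250 = 0.384000

Check conditions for normal approximation:
  np̂ = 96 ≥ 10 ✓
  n(1-p̂) = 154 ≥ 10 ✓

The sample is large enough, so use a z-interval (normal approximation) for the proportion.

For 98% confidence, z* = 2.326 (from standard normal table)

Standard error: SE = √(p̂(1-p̂)/n) = √(0.384000×0.616000/250) = 0.03075997

Margin of error: E = z* × SE = 2.326 × 0.03075997 = 0.071548

Z-interval: p̂ ± E = 0.384000 ± 0.071548 = (0.312452, 0.455548)

Rounded to 4 decimal places:

(0.3125, 0.4555)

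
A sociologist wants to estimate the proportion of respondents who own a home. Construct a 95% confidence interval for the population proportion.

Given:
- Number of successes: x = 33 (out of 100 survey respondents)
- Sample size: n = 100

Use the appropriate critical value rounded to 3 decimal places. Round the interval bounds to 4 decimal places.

Sample proportion: p̂ = 33/100 = 0.330000

Check conditions for normal approximation:
  np̂ = 33 ≥ 10 ✓
  n(1-p̂) = 67 ≥ 10 ✓

The sample is large enough, so use a z-interval (normal approximation) for the proportion.

For 95% confidence, z* = 1.96 (from standard normal table)

Standard error: SE = √(p̂(1-p̂)/n) = √(0.330000×0.670000/100) = 0.04702127

Margin of error: E = z* × SE = 1.96 × 0.04702127 = 0.092162

Z-interval: p̂ ± E = 0.330000 ± 0.092162 = (0.237838, 0.422162)

Rounded to 4 decimal places:

(0.2378, 0.4222)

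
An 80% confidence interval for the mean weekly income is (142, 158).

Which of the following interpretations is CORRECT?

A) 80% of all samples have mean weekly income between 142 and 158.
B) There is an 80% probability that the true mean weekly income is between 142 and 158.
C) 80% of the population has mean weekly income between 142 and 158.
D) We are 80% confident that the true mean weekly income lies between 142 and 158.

A confidence interval represents our confidence in the procedure, not a probability statement about the parameter.

Key concept: If we repeated this sampling process many times and computed an 80% CI each time, about 80% of those intervals would contain the true population parameter.

For this specific interval (142, 158):
- Midpoint (point estimate): 150
- Margin of error: 8

The correct interpretation is the one stating confidence that the true parameter lies in the interval — option D.

D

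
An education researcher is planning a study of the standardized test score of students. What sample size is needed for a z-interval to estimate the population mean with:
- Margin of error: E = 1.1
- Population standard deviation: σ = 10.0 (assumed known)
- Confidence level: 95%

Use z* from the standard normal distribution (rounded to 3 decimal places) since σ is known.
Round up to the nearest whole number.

Using z* since population σ is known (z-interval formula).

For 95% confidence, z* = 1.96 (from standard normal table)

Sample size formula for z-interval: n = (z*σ/E)²

n = (1.96 × 10.0 / 1.1)²
  = (17.818182)²
  = 317.4876

Round up to the nearest whole number: n = 318

318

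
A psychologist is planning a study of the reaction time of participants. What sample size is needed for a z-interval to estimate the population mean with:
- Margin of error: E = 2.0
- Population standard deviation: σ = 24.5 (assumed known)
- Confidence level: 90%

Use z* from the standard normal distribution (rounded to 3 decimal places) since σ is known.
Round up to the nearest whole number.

Using z* since population σ is known (z-interval formula).

For 90% confidence, z* = 1.645 (from standard normal table)

Sample size formula for z-interval: n = (z*σ/E)²

n = (1.645 × 24.5 / 2.0)²
  = (20.151250)²
  = 406.0729

Round up to the nearest whole number: n = 407

407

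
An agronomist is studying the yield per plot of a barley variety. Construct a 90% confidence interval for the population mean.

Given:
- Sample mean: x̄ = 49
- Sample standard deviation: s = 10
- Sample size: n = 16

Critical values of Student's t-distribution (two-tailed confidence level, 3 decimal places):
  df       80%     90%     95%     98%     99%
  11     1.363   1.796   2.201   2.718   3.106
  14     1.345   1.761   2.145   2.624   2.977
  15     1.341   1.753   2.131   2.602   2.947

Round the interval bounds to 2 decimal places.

The population standard deviation σ is unknown (only the sample standard deviation s is given), so use a t-interval with df = n - 1 = 16 - 1 = 15.

For 90% confidence with df = 15, t* = 1.753 (from t-table)

Standard error: SE = s/√n = 10/√16 = 2.500000

Margin of error: E = t* × SE = 1.753 × 2.500000 = 4.3825

T-interval: x̄ ± E = 49 ± 4.3825 = (44.6175, 53.3825)

Rounded to 2 decimal places:

(44.62, 53.38)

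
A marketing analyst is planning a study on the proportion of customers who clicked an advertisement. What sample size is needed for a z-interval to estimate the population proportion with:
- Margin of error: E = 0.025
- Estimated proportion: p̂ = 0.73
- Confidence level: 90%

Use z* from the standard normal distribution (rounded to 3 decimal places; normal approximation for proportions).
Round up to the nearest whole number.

Using z* for proportion z-interval (normal approximation).

For 90% confidence, z* = 1.645 (from standard normal table)

Sample size formula for proportion z-interval: n = z*²p̂(1-p̂)/E²

n = 1.645² × 0.73 × 0.27 / 0.025²
  = 2.706025 × 0.1971 / 0.000625
  = 853.3720

Round up to the nearest whole number: n = 854

854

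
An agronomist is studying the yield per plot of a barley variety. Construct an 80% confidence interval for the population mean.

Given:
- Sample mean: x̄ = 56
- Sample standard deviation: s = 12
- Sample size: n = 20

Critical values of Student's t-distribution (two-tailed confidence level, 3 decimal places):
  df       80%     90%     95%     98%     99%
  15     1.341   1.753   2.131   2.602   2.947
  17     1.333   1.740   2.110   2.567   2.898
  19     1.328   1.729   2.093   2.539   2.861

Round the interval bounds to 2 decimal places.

The population standard deviation σ is unknown (only the sample standard deviation s is given), so use a t-interval with df = n - 1 = 20 - 1 = 19.

For 80% confidence with df = 19, t* = 1.328 (from t-table)

Standard error: SE = s/√n = 12/√20 = 2.683282

Margin of error: E = t* × SE = 1.328 × 2.683282 = 3.5634

T-interval: x̄ ± E = 56 ± 3.5634 = (52.4366, 59.5634)

Rounded to 2 decimal places:

(52.44, 59.56)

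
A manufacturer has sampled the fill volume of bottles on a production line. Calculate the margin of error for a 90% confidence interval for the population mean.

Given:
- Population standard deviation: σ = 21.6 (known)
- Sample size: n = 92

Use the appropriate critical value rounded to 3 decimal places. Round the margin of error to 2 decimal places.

The population standard deviation σ is known, so use the z-interval margin of error formula.

For 90% confidence, z* = 1.645 (from standard normal table)

Margin of error formula for z-interval: E = z* × σ/√n

E = 1.645 × 21.6/√92
  = 1.645 × 2.251956
  = 3.7045

Rounded to 2 decimal places:

3.70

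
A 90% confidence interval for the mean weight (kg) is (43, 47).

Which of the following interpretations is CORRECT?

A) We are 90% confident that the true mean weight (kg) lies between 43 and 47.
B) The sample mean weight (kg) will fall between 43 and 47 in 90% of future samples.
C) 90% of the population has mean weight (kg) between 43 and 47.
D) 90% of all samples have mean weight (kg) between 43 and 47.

A confidence interval represents our confidence in the procedure, not a probability statement about the parameter.

Key concept: If we repeated this sampling process many times and computed a 90% CI each time, about 90% of those intervals would contain the true population parameter.

For this specific interval (43, 47):
- Midpoint (point estimate): 45
- Margin of error: 2

The correct interpretation is the one stating confidence that the true parameter lies in the interval — option A.

A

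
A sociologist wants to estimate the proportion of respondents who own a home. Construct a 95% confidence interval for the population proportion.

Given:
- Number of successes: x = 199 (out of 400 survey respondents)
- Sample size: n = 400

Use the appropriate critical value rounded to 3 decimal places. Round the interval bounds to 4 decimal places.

Sample proportion: p̂ = 199/400 = 0.497500

Check conditions for normal approximation:
  np̂ = 199 ≥ 10 ✓
  n(1-p̂) = 201 ≥ 10 ✓

The sample is large enough, so use a z-interval (normal approximation) for the proportion.

For 95% confidence, z* = 1.96 (from standard normal table)

Standard error: SE = √(p̂(1-p̂)/n) = √(0.497500×0.502500/400) = 0.02499969

Margin of error: E = z* × SE = 1.96 × 0.02499969 = 0.048999

Z-interval: p̂ ± E = 0.497500 ± 0.048999 = (0.448501, 0.546499)

Rounded to 4 decimal places:

(0.4485, 0.5465)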